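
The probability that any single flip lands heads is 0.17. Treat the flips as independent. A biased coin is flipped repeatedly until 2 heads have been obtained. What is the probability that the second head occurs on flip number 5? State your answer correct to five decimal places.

Y = trial on which the second success occurs; negative binomial, r=2, p=0.17.
P(Y=5) = C(4,1) · p^2 · (1−p)^3
= 4 · 0.0289 · 0.57179 = 0.0660986

0.06610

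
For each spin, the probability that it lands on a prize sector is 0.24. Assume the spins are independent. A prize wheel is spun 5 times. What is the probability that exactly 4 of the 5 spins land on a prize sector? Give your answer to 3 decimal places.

X ~ Binomial(n=5, p=0.24).
P(X=4) = C(5,4) · p^4 · (1−p)^1
= 5 · 0.0033178 · 0.76 = 0.01261

0.013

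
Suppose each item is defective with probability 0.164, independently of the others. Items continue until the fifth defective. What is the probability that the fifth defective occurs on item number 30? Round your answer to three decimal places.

0.032

Y = trial on which the fifth success occurs; negative binomial, r=5, p=0.164.
P(Y=30) = C(29,4) · p^5 · (1−p)^25
= 23751 · 0.00011864 · 0.011354 = 0.03199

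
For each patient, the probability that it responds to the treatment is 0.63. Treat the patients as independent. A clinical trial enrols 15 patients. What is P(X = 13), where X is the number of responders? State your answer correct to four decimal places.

0.0354

X ~ Binomial(n=15, p=0.63).
P(X=13) = C(15,13) · p^13 · (1−p)^2
= 105 · 0.0024628 · 0.1369 = 0.035401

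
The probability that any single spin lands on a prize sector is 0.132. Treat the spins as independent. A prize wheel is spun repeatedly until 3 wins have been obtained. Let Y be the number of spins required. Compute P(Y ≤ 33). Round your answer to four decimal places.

0.8294

Finishing within 33 spins ⇔ at least 3 successes in the first 33. With X ~ Binomial(33, 0.132), P(Y ≤ 33) = 1 − P(X ≤ 2).
  k=0: C(33,0)·0.132^0·0.868^33 = 0.009357
  k=1: C(33,1)·0.132^1·0.868^32 = 0.046959
  k=2: C(33,2)·0.132^2·0.868^31 = 0.114260
1 − 0.170576 = 0.829424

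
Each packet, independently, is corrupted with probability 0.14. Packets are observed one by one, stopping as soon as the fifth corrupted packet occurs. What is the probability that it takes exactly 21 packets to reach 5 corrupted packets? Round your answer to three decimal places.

Y = trial on which the fifth success occurs; negative binomial, r=5, p=0.14.
P(Y=21) = C(20,4) · p^5 · (1−p)^16
= 4845 · 5.3782e-05 · 0.089531 = 0.02333

0.023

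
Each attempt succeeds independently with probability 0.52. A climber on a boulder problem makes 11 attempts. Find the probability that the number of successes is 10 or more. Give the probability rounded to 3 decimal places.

0.008

X ~ Binomial(11, 0.52); P(X ≥ 10) = Σ C(11,k) p^k (1−p)^(11−k) over k:
  k=10: C(11,10)·0.52^10·0.48^1 = 0.00763
  k=11: C(11,11)·0.52^11·0.48^0 = 0.00075
Total = 0.00838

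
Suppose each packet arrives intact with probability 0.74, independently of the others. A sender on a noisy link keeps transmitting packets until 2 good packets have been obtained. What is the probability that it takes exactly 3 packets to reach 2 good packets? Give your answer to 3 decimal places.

Y = trial on which the second success occurs; negative binomial, r=2, p=0.74.
P(Y=3) = C(2,1) · p^2 · (1−p)^1
= 2 · 0.5476 · 0.26 = 0.28475

0.285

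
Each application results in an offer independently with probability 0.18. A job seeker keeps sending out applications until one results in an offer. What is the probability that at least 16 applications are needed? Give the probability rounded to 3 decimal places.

Y = number of applications to the first success; geometric, p = 0.18.
P(Y > 15) = P(first 15 all fail) = (1−p)^15 = 0.05096

0.051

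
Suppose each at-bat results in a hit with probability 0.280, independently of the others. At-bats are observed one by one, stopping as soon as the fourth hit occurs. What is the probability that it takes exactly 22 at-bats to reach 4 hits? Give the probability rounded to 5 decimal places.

0.02210

Y = trial on which the fourth success occurs; negative binomial, r=4, p=0.28.
P(Y=22) = C(21,3) · p^4 · (1−p)^18
= 1330 · 0.0061466 · 0.0027039 = 0.0221039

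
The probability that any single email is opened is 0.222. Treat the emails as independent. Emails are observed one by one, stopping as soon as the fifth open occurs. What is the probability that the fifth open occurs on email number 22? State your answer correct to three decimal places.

0.045

Y = trial on which the fifth success occurs; negative binomial, r=5, p=0.222.
P(Y=22) = C(21,4) · p^5 · (1−p)^17
= 5985 · 0.00053922 · 0.014017 = 0.04524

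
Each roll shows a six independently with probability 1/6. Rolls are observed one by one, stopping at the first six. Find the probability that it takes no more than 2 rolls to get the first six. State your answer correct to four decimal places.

0.3056

Y = number of rolls to the first success; geometric, p = 0.166667.
P(Y ≤ 2) = 1 − (1−p)^2 = 1 − 0.694444 = 0.305556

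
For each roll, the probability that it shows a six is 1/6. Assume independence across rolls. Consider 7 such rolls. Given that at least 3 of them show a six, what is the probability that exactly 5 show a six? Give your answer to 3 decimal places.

0.020

X ~ Binomial(7, 0.166667). Want P(X=5 | X≥3) = P(X=5) / P(X≥3).
P(X=5) = C(7,5)·0.166667^5·0.833333^2 = 0.00188
P(X≥3) = 1 − 0.27908 − 0.39071 − 0.23443 = 0.09578
Ratio = 0.00188 / 0.09578 = 0.01958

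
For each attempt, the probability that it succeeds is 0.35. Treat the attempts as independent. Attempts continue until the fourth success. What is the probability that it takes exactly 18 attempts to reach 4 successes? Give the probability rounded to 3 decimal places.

0.025

Y = trial on which the fourth success occurs; negative binomial, r=4, p=0.35.
P(Y=18) = C(17,3) · p^4 · (1−p)^14
= 680 · 0.015006 · 0.0024032 = 0.02452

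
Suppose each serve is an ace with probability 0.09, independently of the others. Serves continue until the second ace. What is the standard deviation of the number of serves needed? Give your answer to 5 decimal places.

Y = total serves until the second success; negative binomial with r=2, p=0.09.
SD(Y) = √[r(1−p)/p²] = √(224.6913580) = 14.9897084

14.98971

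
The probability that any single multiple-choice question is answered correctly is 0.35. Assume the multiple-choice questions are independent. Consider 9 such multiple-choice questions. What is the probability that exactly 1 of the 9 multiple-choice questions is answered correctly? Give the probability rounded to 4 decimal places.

X ~ Binomial(n=9, p=0.35).
P(X=1) = C(9,1) · p^1 · (1−p)^8
= 9 · 0.35 · 0.031864 = 0.100373

0.1004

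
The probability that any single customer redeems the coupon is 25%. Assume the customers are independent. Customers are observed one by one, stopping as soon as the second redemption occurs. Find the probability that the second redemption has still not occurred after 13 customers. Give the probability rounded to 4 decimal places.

0.1267

Needing more than 13 customers ⇔ fewer than 2 successes in the first 13. With X ~ Binomial(13, 0.25), P(Y > 13) = P(X ≤ 1).
  k=0: C(13,0)·0.25^0·0.75^13 = 0.023757
  k=1: C(13,1)·0.25^1·0.75^12 = 0.102948
P(X ≤ 1) = 0.126705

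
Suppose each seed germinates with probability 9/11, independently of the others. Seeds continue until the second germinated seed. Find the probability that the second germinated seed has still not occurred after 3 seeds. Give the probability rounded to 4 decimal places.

Needing more than 3 seeds ⇔ fewer than 2 successes in the first 3. With X ~ Binomial(3, 0.818182), P(Y > 3) = P(X ≤ 1).
  k=0: C(3,0)·0.818182^0·0.181818^3 = 0.006011
  k=1: C(3,1)·0.818182^1·0.181818^2 = 0.081142
P(X ≤ 1) = 0.087153

0.0872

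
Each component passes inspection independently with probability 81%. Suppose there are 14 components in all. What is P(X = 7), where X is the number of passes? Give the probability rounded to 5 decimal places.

0.00702

X ~ Binomial(n=14, p=0.81).
P(X=7) = C(14,7) · p^7 · (1−p)^7
= 3432 · 0.22877 · 8.9387e-06 = 0.0070181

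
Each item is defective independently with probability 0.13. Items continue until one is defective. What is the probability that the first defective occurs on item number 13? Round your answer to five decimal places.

0.02444

Geometric (trials to first success), p = 0.13.
P(Y = 13) = (1−p)^12 · p = 0.18803 · 0.13 = 0.0244441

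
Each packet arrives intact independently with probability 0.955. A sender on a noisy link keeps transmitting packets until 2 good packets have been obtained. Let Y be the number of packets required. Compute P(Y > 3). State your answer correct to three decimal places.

Needing more than 3 packets ⇔ fewer than 2 successes in the first 3. With X ~ Binomial(3, 0.955), P(Y > 3) = P(X ≤ 1).
  k=0: C(3,0)·0.955^0·0.045^3 = 0.00009
  k=1: C(3,1)·0.955^1·0.045^2 = 0.00580
P(X ≤ 1) = 0.00589

0.006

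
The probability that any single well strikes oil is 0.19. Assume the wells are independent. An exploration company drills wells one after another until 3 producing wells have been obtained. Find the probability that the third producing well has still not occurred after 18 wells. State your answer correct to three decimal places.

Needing more than 18 wells ⇔ fewer than 3 successes in the first 18. With X ~ Binomial(18, 0.19), P(Y > 18) = P(X ≤ 2).
  k=0: C(18,0)·0.19^0·0.81^18 = 0.02253
  k=1: C(18,1)·0.19^1·0.81^17 = 0.09512
  k=2: C(18,2)·0.19^2·0.81^16 = 0.18965
P(X ≤ 2) = 0.30730

0.307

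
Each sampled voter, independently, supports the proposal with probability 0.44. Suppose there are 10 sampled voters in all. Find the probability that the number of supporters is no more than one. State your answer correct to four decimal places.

0.0269

X ~ Binomial(10, 0.44); P(X ≤ 1) = Σ C(10,k) p^k (1−p)^(10−k) over k:
  k=0: C(10,0)·0.44^0·0.56^10 = 0.003033
  k=1: C(10,1)·0.44^1·0.56^9 = 0.023831
Total = 0.026864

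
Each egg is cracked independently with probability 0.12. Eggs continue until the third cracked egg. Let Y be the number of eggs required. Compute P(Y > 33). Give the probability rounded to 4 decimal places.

0.2255

Needing more than 33 eggs ⇔ fewer than 3 successes in the first 33. With X ~ Binomial(33, 0.12), P(Y > 33) = P(X ≤ 2).
  k=0: C(33,0)·0.12^0·0.88^33 = 0.014721
  k=1: C(33,1)·0.12^1·0.88^32 = 0.066243
  k=2: C(33,2)·0.12^2·0.88^31 = 0.144530
P(X ≤ 2) = 0.225494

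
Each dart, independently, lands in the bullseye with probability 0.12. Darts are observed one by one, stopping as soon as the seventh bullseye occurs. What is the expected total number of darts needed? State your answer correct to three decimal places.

Y = total darts until the seventh success; negative binomial with r=7, p=0.12.
E[Y] = r / p = 7 / 0.12 = 58.33333

58.333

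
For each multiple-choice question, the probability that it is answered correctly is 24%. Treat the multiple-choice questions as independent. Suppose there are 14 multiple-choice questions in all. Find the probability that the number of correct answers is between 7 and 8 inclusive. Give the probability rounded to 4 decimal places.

0.0294

X ~ Binomial(14, 0.24); P(7 ≤ X ≤ 8) = Σ C(14,k) p^k (1−p)^(14−k) over k:
  k=7: C(14,7)·0.24^7·0.76^7 = 0.023053
  k=8: C(14,8)·0.24^8·0.76^6 = 0.006370
Total = 0.029422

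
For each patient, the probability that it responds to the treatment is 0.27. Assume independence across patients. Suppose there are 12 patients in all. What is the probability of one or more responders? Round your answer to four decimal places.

0.9771

P(at least one) = 1 − P(none) = 1 − (1 − 0.27)^12
= 1 − 0.022902 = 0.977098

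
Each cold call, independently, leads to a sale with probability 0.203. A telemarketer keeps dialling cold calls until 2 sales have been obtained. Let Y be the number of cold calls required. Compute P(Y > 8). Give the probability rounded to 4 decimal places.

0.4945

Needing more than 8 cold calls ⇔ fewer than 2 successes in the first 8. With X ~ Binomial(8, 0.203), P(Y > 8) = P(X ≤ 1).
  k=0: C(8,0)·0.203^0·0.797^8 = 0.162805
  k=1: C(8,1)·0.203^1·0.797^7 = 0.331737
P(X ≤ 1) = 0.494542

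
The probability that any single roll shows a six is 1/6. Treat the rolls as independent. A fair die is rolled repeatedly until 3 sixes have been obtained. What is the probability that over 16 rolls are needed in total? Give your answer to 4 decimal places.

Needing more than 16 rolls ⇔ fewer than 3 successes in the first 16. With X ~ Binomial(16, 0.166667), P(Y > 16) = P(X ≤ 2).
  k=0: C(16,0)·0.166667^0·0.833333^16 = 0.054088
  k=1: C(16,1)·0.166667^1·0.833333^15 = 0.173081
  k=2: C(16,2)·0.166667^2·0.833333^14 = 0.259622
P(X ≤ 2) = 0.486791

0.4868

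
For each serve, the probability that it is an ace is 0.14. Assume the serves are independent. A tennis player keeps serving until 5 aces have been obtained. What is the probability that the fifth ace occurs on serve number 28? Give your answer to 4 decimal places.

0.0294

Y = trial on which the fifth success occurs; negative binomial, r=5, p=0.14.
P(Y=28) = C(27,4) · p^5 · (1−p)^23
= 17550 · 5.3782e-05 · 0.03115 = 0.029402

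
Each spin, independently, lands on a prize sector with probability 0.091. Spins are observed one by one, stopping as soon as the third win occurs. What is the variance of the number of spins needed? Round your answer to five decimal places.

329.30805

Y = total spins until the third success; negative binomial with r=3, p=0.091.
Var(Y) = r(1−p)/p² = 3·0.909 / 0.091² = 329.3080546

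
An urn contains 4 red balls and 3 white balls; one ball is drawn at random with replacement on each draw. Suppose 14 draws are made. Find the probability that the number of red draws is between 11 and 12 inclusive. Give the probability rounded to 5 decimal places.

0.08104

X ~ Binomial(14, 0.571429); P(11 ≤ X ≤ 12) = Σ C(14,k) p^k (1−p)^(14−k) over k:
  k=11: C(14,11)·0.571429^11·0.428571^3 = 0.0607789
  k=12: C(14,12)·0.571429^12·0.428571^2 = 0.0202596
Total = 0.0810385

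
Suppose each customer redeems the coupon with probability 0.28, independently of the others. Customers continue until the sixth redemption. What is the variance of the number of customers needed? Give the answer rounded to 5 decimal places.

55.10204

Y = total customers until the sixth success; negative binomial with r=6, p=0.28.
Var(Y) = r(1−p)/p² = 6·0.72 / 0.28² = 55.1020408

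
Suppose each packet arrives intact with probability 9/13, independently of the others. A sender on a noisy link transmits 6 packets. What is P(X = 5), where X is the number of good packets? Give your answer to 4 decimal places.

X ~ Binomial(n=6, p=0.692308).
P(X=5) = C(6,5) · p^5 · (1−p)^1
= 6 · 0.15904 · 0.30769 = 0.293605

0.2936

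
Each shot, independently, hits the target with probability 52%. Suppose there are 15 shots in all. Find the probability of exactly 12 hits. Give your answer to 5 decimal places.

0.01967

X ~ Binomial(n=15, p=0.52).
P(X=12) = C(15,12) · p^12 · (1−p)^3
= 455 · 0.00039088 · 0.11059 = 0.0196687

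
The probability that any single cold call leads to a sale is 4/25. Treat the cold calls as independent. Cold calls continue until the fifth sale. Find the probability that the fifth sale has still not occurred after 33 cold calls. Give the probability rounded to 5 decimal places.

Needing more than 33 cold calls ⇔ fewer than 5 successes in the first 33. With X ~ Binomial(33, 0.16), P(Y > 33) = P(X ≤ 4).
  k=0: C(33,0)·0.16^0·0.84^33 = 0.0031711
  k=1: C(33,1)·0.16^1·0.84^32 = 0.0199329
  k=2: C(33,2)·0.16^2·0.84^31 = 0.0607480
  k=3: C(33,3)·0.16^3·0.84^30 = 0.1195674
  k=4: C(33,4)·0.16^4·0.84^29 = 0.1708106
P(X ≤ 4) = 0.3742301

0.37423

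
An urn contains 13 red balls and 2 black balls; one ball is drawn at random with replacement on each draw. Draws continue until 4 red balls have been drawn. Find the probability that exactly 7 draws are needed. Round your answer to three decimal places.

0.027

Y = trial on which the fourth success occurs; negative binomial, r=4, p=0.866667.
P(Y=7) = C(6,3) · p^4 · (1−p)^3
= 20 · 0.56417 · 0.0023704 = 0.02675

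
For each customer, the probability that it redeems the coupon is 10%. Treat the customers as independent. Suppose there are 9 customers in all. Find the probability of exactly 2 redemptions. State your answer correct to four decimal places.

X ~ Binomial(n=9, p=0.10).
P(X=2) = C(9,2) · p^2 · (1−p)^7
= 36 · 0.01 · 0.4783 = 0.172187

0.1722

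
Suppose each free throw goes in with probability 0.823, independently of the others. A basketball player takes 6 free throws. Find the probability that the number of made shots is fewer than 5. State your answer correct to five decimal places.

0.28828

X ~ Binomial(6, 0.823); P(X ≤ 4) = Σ C(6,k) p^k (1−p)^(6−k) over k:
  k=0: C(6,0)·0.823^0·0.177^6 = 0.0000307
  k=1: C(6,1)·0.823^1·0.177^5 = 0.0008579
  k=2: C(6,2)·0.823^2·0.177^4 = 0.0099720
  k=3: C(6,3)·0.823^3·0.177^3 = 0.0618229
  k=4: C(6,4)·0.823^4·0.177^2 = 0.2155942
Total = 0.2882778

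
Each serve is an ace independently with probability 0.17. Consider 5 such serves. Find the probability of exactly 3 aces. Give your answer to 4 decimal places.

0.0338

X ~ Binomial(n=5, p=0.17).
P(X=3) = C(5,3) · p^3 · (1−p)^2
= 10 · 0.004913 · 0.6889 = 0.033846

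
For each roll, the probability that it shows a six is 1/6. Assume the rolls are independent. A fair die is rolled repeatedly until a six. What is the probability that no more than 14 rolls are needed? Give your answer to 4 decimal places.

Y = number of rolls to the first success; geometric, p = 0.166667.
P(Y ≤ 14) = 1 − (1−p)^14 = 1 − 0.077887 = 0.922113

0.9221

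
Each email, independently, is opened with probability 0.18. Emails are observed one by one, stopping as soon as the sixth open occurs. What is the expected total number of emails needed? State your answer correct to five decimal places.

33.33333

Y = total emails until the sixth success; negative binomial with r=6, p=0.18.
E[Y] = r / p = 6 / 0.18 = 33.3333333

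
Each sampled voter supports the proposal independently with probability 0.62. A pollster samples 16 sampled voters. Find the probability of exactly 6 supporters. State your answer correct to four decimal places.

X ~ Binomial(n=16, p=0.62).
P(X=6) = C(16,6) · p^6 · (1−p)^10
= 8008 · 0.0568 · 6.2782e-05 = 0.028557

0.0286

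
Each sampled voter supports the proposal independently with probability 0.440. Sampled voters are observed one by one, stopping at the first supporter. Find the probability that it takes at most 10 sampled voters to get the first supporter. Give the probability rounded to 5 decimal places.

Y = number of sampled voters to the first success; geometric, p = 0.44.
P(Y ≤ 10) = 1 − (1−p)^10 = 1 − 0.0030331 = 0.9969669

0.99697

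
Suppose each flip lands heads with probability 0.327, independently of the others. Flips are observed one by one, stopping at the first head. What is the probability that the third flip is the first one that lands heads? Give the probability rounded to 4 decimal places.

0.1481

Geometric (trials to first success), p = 0.327.
P(Y = 3) = (1−p)^2 · p = 0.45293 · 0.327 = 0.148108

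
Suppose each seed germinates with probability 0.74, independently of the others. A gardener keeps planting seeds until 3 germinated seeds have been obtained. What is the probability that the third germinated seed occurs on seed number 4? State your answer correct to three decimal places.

Y = trial on which the third success occurs; negative binomial, r=3, p=0.74.
P(Y=4) = C(3,2) · p^3 · (1−p)^1
= 3 · 0.40522 · 0.26 = 0.31607

0.316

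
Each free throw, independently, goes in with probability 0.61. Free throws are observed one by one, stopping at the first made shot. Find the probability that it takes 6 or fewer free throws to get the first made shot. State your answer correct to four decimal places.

0.9965

Y = number of free throws to the first success; geometric, p = 0.61.
P(Y ≤ 6) = 1 − (1−p)^6 = 1 − 0.003519 = 0.996481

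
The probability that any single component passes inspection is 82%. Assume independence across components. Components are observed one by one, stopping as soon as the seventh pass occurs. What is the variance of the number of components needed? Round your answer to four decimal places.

1.8739

Y = total components until the seventh success; negative binomial with r=7, p=0.82.
Var(Y) = r(1−p)/p² = 7·0.18 / 0.82² = 1.873885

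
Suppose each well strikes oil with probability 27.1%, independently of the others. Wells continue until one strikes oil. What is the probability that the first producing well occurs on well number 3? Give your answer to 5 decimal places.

Geometric (trials to first success), p = 0.271.
P(Y = 3) = (1−p)^2 · p = 0.53144 · 0.271 = 0.1440205

0.14402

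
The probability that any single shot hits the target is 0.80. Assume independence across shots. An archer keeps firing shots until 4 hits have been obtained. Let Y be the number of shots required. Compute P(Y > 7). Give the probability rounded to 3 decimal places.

0.033

Needing more than 7 shots ⇔ fewer than 4 successes in the first 7. With X ~ Binomial(7, 0.80), P(Y > 7) = P(X ≤ 3).
  k=0: C(7,0)·0.80^0·0.20^7 = 0.00001
  k=1: C(7,1)·0.80^1·0.20^6 = 0.00036
  k=2: C(7,2)·0.80^2·0.20^5 = 0.00430
  k=3: C(7,3)·0.80^3·0.20^4 = 0.02867
P(X ≤ 3) = 0.03334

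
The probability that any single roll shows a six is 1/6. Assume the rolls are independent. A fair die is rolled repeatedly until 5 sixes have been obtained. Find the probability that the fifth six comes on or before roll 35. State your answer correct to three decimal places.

Finishing within 35 rolls ⇔ at least 5 successes in the first 35. With X ~ Binomial(35, 0.166667), P(Y ≤ 35) = 1 − P(X ≤ 4).
  k=0: C(35,0)·0.166667^0·0.833333^35 = 0.00169
  k=1: C(35,1)·0.166667^1·0.833333^34 = 0.01185
  k=2: C(35,2)·0.166667^2·0.833333^33 = 0.04029
  k=3: C(35,3)·0.166667^3·0.833333^32 = 0.08865
  k=4: C(35,4)·0.166667^4·0.833333^31 = 0.14183
1 − 0.28432 = 0.71568

0.716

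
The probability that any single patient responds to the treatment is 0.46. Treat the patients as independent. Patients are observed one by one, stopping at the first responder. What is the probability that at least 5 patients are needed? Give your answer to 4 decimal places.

Y = number of patients to the first success; geometric, p = 0.46.
P(Y > 4) = P(first 4 all fail) = (1−p)^4 = 0.085031

0.0850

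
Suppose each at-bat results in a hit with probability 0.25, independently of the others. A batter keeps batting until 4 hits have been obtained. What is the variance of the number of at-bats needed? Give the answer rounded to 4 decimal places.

48.0000

Y = total at-bats until the fourth success; negative binomial with r=4, p=0.25.
Var(Y) = r(1−p)/p² = 4·0.75 / 0.25² = 48.000000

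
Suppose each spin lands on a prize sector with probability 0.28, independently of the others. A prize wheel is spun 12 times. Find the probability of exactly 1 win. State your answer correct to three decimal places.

X ~ Binomial(n=12, p=0.28).
P(X=1) = C(12,1) · p^1 · (1−p)^11
= 12 · 0.28 · 0.026956 = 0.09057

0.091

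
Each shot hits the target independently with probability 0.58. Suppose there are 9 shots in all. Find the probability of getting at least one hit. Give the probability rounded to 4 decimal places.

0.9996

P(at least one) = 1 − P(none) = 1 − (1 − 0.58)^9
= 1 − 0.000407 = 0.999593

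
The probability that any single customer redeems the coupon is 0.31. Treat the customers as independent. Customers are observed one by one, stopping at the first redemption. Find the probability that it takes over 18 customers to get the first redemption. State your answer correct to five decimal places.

0.00126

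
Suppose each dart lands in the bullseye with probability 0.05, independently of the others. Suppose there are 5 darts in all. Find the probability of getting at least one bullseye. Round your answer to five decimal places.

0.22622

P(at least one) = 1 − P(none) = 1 − (1 − 0.05)^5
= 1 − 0.7737809 = 0.2262191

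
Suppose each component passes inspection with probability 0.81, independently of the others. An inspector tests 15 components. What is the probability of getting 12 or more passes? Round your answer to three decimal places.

X ~ Binomial(15, 0.81); P(X ≥ 12) = Σ C(15,k) p^k (1−p)^(15−k) over k:
  k=12: C(15,12)·0.81^12·0.19^3 = 0.24894
  k=13: C(15,13)·0.81^13·0.19^2 = 0.24491
  k=14: C(15,14)·0.81^14·0.19^1 = 0.14915
  k=15: C(15,15)·0.81^15·0.19^0 = 0.04239
Total = 0.68539

0.685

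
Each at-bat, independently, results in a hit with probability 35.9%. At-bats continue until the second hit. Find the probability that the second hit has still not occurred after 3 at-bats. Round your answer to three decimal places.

0.706

Needing more than 3 at-bats ⇔ fewer than 2 successes in the first 3. With X ~ Binomial(3, 0.359), P(Y > 3) = P(X ≤ 1).
  k=0: C(3,0)·0.359^0·0.641^3 = 0.26337
  k=1: C(3,1)·0.359^1·0.641^2 = 0.44252
P(X ≤ 1) = 0.70589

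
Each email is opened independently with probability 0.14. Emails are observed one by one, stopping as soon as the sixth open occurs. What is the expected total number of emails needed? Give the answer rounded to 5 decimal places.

42.85714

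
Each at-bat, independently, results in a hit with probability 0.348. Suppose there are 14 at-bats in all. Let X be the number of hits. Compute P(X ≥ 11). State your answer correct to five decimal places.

X ~ Binomial(14, 0.348); P(X ≥ 11) = Σ C(14,k) p^k (1−p)^(14−k) over k:
  k=11: C(14,11)·0.348^11·0.652^3 = 0.0009146
  k=12: C(14,12)·0.348^12·0.652^2 = 0.0001220
  k=13: C(14,13)·0.348^13·0.652^1 = 0.0000100
  k=14: C(14,14)·0.348^14·0.652^0 = 0.0000004
Total = 0.0010470

0.00105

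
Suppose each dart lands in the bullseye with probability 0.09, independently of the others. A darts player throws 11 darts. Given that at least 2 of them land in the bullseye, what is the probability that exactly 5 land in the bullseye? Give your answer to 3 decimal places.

0.006

X ~ Binomial(11, 0.09). Want P(X=5 | X≥2) = P(X=5) / P(X≥2).
P(X=5) = C(11,5)·0.09^5·0.91^6 = 0.00155
P(X≥2) = 1 − 0.35437 − 0.38552 = 0.26011
Ratio = 0.00155 / 0.26011 = 0.00596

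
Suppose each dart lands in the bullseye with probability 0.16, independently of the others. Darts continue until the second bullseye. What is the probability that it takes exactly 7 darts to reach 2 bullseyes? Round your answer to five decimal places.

0.06424

Y = trial on which the second success occurs; negative binomial, r=2, p=0.16.
P(Y=7) = C(6,1) · p^2 · (1−p)^5
= 6 · 0.0256 · 0.41821 = 0.0642374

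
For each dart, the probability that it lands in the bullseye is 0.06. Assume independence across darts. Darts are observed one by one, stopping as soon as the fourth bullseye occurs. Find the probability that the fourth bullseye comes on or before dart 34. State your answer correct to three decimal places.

Finishing within 34 darts ⇔ at least 4 successes in the first 34. With X ~ Binomial(34, 0.06), P(Y ≤ 34) = 1 − P(X ≤ 3).
  k=0: C(34,0)·0.06^0·0.94^34 = 0.12200
  k=1: C(34,1)·0.06^1·0.94^33 = 0.26476
  k=2: C(34,2)·0.06^2·0.94^32 = 0.27884
  k=3: C(34,3)·0.06^3·0.94^31 = 0.18985
1 − 0.85544 = 0.14456

0.145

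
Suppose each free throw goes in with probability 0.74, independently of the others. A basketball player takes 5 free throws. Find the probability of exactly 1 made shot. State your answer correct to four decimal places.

0.0169

X ~ Binomial(n=5, p=0.74).
P(X=1) = C(5,1) · p^1 · (1−p)^4
= 5 · 0.74 · 0.0045698 = 0.016908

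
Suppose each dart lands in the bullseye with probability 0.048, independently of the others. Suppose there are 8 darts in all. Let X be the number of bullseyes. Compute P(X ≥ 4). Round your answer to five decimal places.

X ~ Binomial(8, 0.048); P(X ≥ 4) = Σ C(8,k) p^k (1−p)^(8−k) over k:
  k=4: C(8,4)·0.048^4·0.952^4 = 0.0003052
  k=5: C(8,5)·0.048^5·0.952^3 = 0.0000123
  k=6: C(8,6)·0.048^6·0.952^2 = 0.0000003
  k=7: C(8,7)·0.048^7·0.952^1 = 0.0000000
  k=8: C(8,8)·0.048^8·0.952^0 = 0.0000000
Total = 0.0003178

0.00032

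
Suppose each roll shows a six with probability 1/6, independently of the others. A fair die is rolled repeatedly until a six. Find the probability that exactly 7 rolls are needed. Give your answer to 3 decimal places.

0.056

Geometric (trials to first success), p = 0.166667.
P(Y = 7) = (1−p)^6 · p = 0.3349 · 0.166667 = 0.05582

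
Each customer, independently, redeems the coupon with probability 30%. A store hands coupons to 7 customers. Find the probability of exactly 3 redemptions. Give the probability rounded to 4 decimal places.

0.2269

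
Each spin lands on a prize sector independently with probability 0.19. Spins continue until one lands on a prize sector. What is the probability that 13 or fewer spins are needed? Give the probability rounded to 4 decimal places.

Y = number of spins to the first success; geometric, p = 0.19.
P(Y ≤ 13) = 1 − (1−p)^13 = 1 − 0.064611 = 0.935389

0.9354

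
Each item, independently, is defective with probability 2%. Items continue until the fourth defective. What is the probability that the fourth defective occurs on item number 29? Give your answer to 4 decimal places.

0.0003

Y = trial on which the fourth success occurs; negative binomial, r=4, p=0.02.
P(Y=29) = C(28,3) · p^4 · (1−p)^25
= 3276 · 1.6e-07 · 0.60346 = 0.000316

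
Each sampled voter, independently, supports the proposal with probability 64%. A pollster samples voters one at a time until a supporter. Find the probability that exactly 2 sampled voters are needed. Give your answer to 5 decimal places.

0.23040

Geometric (trials to first success), p = 0.64.
P(Y = 2) = (1−p)^1 · p = 0.36 · 0.64 = 0.2304000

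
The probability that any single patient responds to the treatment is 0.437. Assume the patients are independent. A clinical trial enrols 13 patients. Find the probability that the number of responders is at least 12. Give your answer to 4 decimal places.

0.0004

X ~ Binomial(13, 0.437); P(X ≥ 12) = Σ C(13,k) p^k (1−p)^(13−k) over k:
  k=12: C(13,12)·0.437^12·0.563^1 = 0.000355
  k=13: C(13,13)·0.437^13·0.563^0 = 0.000021
Total = 0.000376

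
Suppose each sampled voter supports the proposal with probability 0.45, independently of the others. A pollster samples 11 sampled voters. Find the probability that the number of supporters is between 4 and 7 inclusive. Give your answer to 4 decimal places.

X ~ Binomial(11, 0.45); P(4 ≤ X ≤ 7) = Σ C(11,k) p^k (1−p)^(11−k) over k:
  k=4: C(11,4)·0.45^4·0.55^7 = 0.206017
  k=5: C(11,5)·0.45^5·0.55^6 = 0.235983
  k=6: C(11,6)·0.45^6·0.55^5 = 0.193077
  k=7: C(11,7)·0.45^7·0.55^4 = 0.112837
Total = 0.747914

0.7479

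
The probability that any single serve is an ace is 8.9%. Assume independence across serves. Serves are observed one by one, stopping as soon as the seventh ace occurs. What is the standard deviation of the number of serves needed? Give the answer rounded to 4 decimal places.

28.3738

Y = total serves until the seventh success; negative binomial with r=7, p=0.089.
SD(Y) = √[r(1−p)/p²] = √(805.075117) = 28.373846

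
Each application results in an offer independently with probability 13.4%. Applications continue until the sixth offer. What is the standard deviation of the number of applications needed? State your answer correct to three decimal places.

Y = total applications until the sixth success; negative binomial with r=6, p=0.134.
SD(Y) = √[r(1−p)/p²] = √(289.37403) = 17.01100

17.011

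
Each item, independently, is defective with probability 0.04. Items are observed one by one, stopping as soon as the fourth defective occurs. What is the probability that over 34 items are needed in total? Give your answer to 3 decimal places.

0.954

Needing more than 34 items ⇔ fewer than 4 successes in the first 34. With X ~ Binomial(34, 0.04), P(Y > 34) = P(X ≤ 3).
  k=0: C(34,0)·0.04^0·0.96^34 = 0.24959
  k=1: C(34,1)·0.04^1·0.96^33 = 0.35358
  k=2: C(34,2)·0.04^2·0.96^32 = 0.24309
  k=3: C(34,3)·0.04^3·0.96^31 = 0.10804
P(X ≤ 3) = 0.95429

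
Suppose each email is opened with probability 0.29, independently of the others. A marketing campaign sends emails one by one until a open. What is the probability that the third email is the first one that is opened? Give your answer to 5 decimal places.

0.14619

Geometric (trials to first success), p = 0.29.
P(Y = 3) = (1−p)^2 · p = 0.5041 · 0.29 = 0.1461890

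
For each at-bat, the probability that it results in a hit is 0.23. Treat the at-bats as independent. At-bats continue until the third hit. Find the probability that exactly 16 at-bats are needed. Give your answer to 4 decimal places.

Y = trial on which the third success occurs; negative binomial, r=3, p=0.23.
P(Y=16) = C(15,2) · p^3 · (1−p)^13
= 105 · 0.012167 · 0.033449 = 0.042732

0.0427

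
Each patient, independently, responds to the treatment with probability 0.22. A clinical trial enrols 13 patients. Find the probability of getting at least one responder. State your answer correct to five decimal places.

P(at least one) = 1 − P(none) = 1 − (1 − 0.22)^13
= 1 − 0.0395576 = 0.9604424

0.96044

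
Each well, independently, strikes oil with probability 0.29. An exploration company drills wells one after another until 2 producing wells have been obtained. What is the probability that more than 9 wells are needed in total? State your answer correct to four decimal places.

0.2144

Needing more than 9 wells ⇔ fewer than 2 successes in the first 9. With X ~ Binomial(9, 0.29), P(Y > 9) = P(X ≤ 1).
  k=0: C(9,0)·0.29^0·0.71^9 = 0.045849
  k=1: C(9,1)·0.29^1·0.71^8 = 0.168542
P(X ≤ 1) = 0.214390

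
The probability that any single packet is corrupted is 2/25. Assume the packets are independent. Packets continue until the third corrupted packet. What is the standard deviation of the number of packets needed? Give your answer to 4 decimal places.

Y = total packets until the third success; negative binomial with r=3, p=0.08.
SD(Y) = √[r(1−p)/p²] = √(431.250000) = 20.766560

20.7666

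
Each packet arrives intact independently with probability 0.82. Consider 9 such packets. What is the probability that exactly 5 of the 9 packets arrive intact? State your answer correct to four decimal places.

X ~ Binomial(n=9, p=0.82).
P(X=5) = C(9,5) · p^5 · (1−p)^4
= 126 · 0.37074 · 0.0010498 = 0.049038

0.0490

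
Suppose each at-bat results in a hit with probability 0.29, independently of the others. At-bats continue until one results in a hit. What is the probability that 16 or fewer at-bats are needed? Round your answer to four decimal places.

0.9958

Y = number of at-bats to the first success; geometric, p = 0.29.
P(Y ≤ 16) = 1 − (1−p)^16 = 1 − 0.004170 = 0.995830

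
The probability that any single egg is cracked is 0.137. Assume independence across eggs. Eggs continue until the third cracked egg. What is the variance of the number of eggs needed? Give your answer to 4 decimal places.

137.9402

Y = total eggs until the third success; negative binomial with r=3, p=0.137.
Var(Y) = r(1−p)/p² = 3·0.863 / 0.137² = 137.940221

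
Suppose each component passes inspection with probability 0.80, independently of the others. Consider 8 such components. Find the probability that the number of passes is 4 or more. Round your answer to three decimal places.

0.990

X ~ Binomial(8, 0.80); P(X ≥ 4) = Σ C(8,k) p^k (1−p)^(8−k) over k:
  k=4: C(8,4)·0.80^4·0.20^4 = 0.04588
  k=5: C(8,5)·0.80^5·0.20^3 = 0.14680
  k=6: C(8,6)·0.80^6·0.20^2 = 0.29360
  k=7: C(8,7)·0.80^7·0.20^1 = 0.33554
  k=8: C(8,8)·0.80^8·0.20^0 = 0.16777
Total = 0.98959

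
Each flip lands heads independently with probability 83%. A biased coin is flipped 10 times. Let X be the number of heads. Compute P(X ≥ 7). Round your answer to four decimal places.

0.9259

X ~ Binomial(10, 0.83); P(X ≥ 7) = Σ C(10,k) p^k (1−p)^(10−k) over k:
  k=7: C(10,7)·0.83^7·0.17^3 = 0.159983
  k=8: C(10,8)·0.83^8·0.17^2 = 0.292911
  k=9: C(10,9)·0.83^9·0.17^1 = 0.317798
  k=10: C(10,10)·0.83^10·0.17^0 = 0.155160
Total = 0.925853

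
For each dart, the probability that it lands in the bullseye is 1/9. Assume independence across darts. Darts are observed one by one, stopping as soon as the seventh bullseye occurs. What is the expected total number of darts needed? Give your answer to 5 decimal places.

63.00000

Y = total darts until the seventh success; negative binomial with r=7, p=0.111111.
E[Y] = r / p = 7 / 0.111111 = 63.0000000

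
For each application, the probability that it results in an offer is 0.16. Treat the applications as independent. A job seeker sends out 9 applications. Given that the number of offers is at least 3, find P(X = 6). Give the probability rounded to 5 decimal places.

X ~ Binomial(9, 0.16). Want P(X=6 | X≥3) = P(X=6) / P(X≥3).
P(X=6) = C(9,6)·0.16^6·0.84^3 = 0.0008353
P(X≥3) = 1 − 0.2082157 − 0.3569413 − 0.2719553 = 0.1628877
Ratio = 0.0008353 / 0.1628877 = 0.0051280

0.00513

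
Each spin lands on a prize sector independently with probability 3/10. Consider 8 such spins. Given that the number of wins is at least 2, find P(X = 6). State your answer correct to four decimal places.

0.0134

X ~ Binomial(8, 0.30). Want P(X=6 | X≥2) = P(X=6) / P(X≥2).
P(X=6) = C(8,6)·0.30^6·0.70^2 = 0.010002
P(X≥2) = 1 − 0.057648 − 0.197650 = 0.744702
Ratio = 0.010002 / 0.744702 = 0.013431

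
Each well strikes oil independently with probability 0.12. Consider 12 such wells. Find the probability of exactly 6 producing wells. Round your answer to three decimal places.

X ~ Binomial(n=12, p=0.12).
P(X=6) = C(12,6) · p^6 · (1−p)^6
= 924 · 2.986e-06 · 0.4644 = 0.00128

0.001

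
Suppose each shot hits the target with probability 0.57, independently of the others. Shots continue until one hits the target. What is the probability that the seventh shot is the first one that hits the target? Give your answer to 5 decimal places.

0.00360

Geometric (trials to first success), p = 0.57.
P(Y = 7) = (1−p)^6 · p = 0.0063214 · 0.57 = 0.0036032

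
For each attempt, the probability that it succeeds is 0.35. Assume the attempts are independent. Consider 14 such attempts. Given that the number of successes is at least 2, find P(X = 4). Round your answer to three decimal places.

X ~ Binomial(14, 0.35). Want P(X=4 | X≥2) = P(X=4) / P(X≥2).
P(X=4) = C(14,4)·0.35^4·0.65^10 = 0.20223
P(X≥2) = 1 − 0.00240 − 0.01812 = 0.97948
Ratio = 0.20223 / 0.97948 = 0.20646

0.206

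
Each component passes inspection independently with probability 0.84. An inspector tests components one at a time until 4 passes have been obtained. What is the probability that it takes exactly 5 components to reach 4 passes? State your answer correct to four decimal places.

0.3186

Y = trial on which the fourth success occurs; negative binomial, r=4, p=0.84.
P(Y=5) = C(4,3) · p^4 · (1−p)^1
= 4 · 0.49787 · 0.16 = 0.318638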